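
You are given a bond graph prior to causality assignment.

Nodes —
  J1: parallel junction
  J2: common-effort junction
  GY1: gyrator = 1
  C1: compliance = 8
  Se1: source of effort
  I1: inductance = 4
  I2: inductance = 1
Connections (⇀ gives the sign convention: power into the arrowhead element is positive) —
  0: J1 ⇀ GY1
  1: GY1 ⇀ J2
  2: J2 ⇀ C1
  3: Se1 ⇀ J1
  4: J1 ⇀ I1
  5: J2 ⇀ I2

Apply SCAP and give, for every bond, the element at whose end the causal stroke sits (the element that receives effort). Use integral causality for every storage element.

β3 stroke→J1  (Se1 fixes effort; stroke away)
β0 stroke→GY1  (common-e at J1 fixed by 3)
β4 stroke→I1  (J1 effort already set via bond 3)
β1 stroke→GY1  (GY GY1: same side as bond 0)
β2 stroke→J2  (C1 integral (e out))
β5 stroke→I2  (J2: bond 2 brought effort, rest push out)

bond 0 stroke at GY1
bond 1 stroke at GY1
bond 2 stroke at J2
bond 3 stroke at J1
bond 4 stroke at I1
bond 5 stroke at I2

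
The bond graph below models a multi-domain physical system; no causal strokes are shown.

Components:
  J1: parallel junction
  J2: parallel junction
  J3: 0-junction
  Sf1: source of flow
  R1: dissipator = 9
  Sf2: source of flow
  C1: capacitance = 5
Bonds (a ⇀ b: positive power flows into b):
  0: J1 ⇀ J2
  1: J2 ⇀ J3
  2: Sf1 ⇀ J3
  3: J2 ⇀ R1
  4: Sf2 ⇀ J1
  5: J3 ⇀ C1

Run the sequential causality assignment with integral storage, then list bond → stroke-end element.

b2 →Sf1  (source Sf1 imposes f)
b4 →Sf2  (Sf2: flow source, stroke at near end)
b0 →J1  (closing 0-jn rule on J1)
b5 →J3  (prefer integral on C1)
b1 →J2  (0-jn J3 has e-setter on 5)
b3 →R1  (common-e at J2 fixed by 1)

b0 stroke→J1
b1 stroke→J2
b2 stroke→Sf1
b3 stroke→R1
b4 stroke→Sf2
b5 stroke→J3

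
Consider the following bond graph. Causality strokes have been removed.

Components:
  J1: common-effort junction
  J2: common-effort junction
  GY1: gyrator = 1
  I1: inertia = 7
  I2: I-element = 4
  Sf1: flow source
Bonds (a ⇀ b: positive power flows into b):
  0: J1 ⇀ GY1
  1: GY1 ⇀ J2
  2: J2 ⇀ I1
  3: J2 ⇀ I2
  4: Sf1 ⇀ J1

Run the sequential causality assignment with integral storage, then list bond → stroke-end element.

#0 →J1
#1 →J2
#2 →I1
#3 →I2
#4 →Sf1

#4 stroke→Sf1  (Sf1: flow source, stroke at near end)
#0 stroke→J1  (closing 0-jn rule on J1)
#1 stroke→J2  (through GY1, causality inverts; strokes same side of GY1)
#2 stroke→I1  (0-jn J2 has e-setter on 1)
#3 stroke→I2  (J2: bond 1 brought effort, rest push out)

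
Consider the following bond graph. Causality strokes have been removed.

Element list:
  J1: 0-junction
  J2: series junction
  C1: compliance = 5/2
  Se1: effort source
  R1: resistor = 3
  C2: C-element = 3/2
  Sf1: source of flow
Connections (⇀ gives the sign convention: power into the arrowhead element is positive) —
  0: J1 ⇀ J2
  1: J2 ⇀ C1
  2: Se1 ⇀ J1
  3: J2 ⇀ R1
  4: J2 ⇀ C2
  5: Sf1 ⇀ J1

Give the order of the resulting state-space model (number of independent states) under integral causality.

β2 stroke→J1  (source Se1 imposes e)
β5 stroke→Sf1  (Sf1 (Sf) sets flow on bond)
β0 stroke→J2  (common-e at J1 fixed by 2)
β1 stroke→J2  (C1 outputs effort q/C1)
β4 stroke→J2  (prefer integral on C2)
β3 stroke→R1  (closing 1-jn rule on J2)

2  (C1, C2 all integral)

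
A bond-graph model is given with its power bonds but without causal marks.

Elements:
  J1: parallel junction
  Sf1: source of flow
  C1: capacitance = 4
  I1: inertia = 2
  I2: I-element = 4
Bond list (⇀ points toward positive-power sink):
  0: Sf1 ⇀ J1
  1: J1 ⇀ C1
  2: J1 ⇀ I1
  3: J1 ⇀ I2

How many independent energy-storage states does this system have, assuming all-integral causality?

3  (C1, I1, I2 all integral)

bond 0 stroke at Sf1  (source Sf1 imposes f)
bond 1 stroke at J1  (C1: C, integral causality)
bond 2 stroke at I1  (J1: bond 1 brought effort, rest push out)
bond 3 stroke at I2  (J1 effort already set via bond 1)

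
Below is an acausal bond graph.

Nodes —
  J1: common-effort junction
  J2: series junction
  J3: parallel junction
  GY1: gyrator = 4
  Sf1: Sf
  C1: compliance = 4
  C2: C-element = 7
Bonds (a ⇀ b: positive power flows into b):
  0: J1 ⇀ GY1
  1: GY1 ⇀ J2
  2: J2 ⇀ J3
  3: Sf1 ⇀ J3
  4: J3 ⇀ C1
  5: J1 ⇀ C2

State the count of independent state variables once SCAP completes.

#3 stroke→Sf1  (Sf1 fixes flow; stroke at Sf1)
#4 stroke→J3  (C1: C, integral causality)
#2 stroke→J2  (0-jn J3 has e-setter on 4)
#1 stroke→GY1  (only one flow-in slot at J2)
#0 stroke→GY1  (GY1: gyrator matches bond 1)
#5 stroke→J1  (J1: last free bond brings effort in)

2  (C1, C2 all integral)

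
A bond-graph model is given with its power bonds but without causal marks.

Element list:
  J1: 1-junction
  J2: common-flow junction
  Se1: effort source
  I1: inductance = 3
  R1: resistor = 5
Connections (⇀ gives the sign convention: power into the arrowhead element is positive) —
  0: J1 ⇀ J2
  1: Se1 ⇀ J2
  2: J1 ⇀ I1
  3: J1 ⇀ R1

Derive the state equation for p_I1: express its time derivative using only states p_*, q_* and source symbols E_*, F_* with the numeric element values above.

dp_I1/dt = E_Se1 - 5*p_I1/3

bond 1 stroke at J2  (source Se1 imposes e)
bond 0 stroke at J1  (J2 needs exactly one f-in)
bond 2 stroke at I1  (I1 outputs flow p/I1)
bond 3 stroke at J1  (common-f at J1 fixed by 2)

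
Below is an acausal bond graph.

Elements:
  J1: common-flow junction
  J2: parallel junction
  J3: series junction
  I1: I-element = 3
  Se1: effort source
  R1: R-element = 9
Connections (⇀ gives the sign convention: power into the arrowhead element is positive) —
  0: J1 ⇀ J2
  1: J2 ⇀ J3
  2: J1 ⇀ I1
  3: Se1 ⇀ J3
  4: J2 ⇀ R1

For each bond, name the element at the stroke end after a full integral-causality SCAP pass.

b0 stroke at J1
b1 stroke at J2
b2 stroke at I1
b3 stroke at J3
b4 stroke at R1

β3 |J3  (Se1: effort source, stroke at far end)
β1 |J2  (closing 1-jn rule on J3)
β0 |J1  (J2 effort already set via bond 1)
β4 |R1  (J2 effort already set via bond 1)
β2 |I1  (J1 needs exactly one f-in)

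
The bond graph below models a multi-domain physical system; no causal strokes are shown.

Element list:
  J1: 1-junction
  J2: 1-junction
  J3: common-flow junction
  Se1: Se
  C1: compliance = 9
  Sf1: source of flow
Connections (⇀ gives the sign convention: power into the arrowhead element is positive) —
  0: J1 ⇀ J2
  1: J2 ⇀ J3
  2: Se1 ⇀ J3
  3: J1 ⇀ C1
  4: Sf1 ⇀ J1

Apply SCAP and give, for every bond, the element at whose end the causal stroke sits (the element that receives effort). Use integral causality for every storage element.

#2 stroke at J3  (Se1 (Se) sets effort on bond)
#4 stroke at Sf1  (source Sf1 imposes f)
#0 stroke at J1  (J1: bond 4 brought flow, rest push out)
#3 stroke at J1  (common-f at J1 fixed by 4)
#1 stroke at J2  (1-jn J2 has f-setter on 0)

bond 0 →J1
bond 1 →J2
bond 2 →J3
bond 3 →J1
bond 4 →Sf1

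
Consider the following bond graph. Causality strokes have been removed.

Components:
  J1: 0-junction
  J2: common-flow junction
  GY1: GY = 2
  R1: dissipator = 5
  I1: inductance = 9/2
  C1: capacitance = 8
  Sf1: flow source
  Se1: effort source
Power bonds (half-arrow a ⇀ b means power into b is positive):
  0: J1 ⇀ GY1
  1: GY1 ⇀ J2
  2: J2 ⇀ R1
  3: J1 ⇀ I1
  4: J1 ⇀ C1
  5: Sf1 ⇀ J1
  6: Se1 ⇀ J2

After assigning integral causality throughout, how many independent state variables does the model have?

b5 →Sf1  (Sf1: flow source, stroke at near end)
b6 →J2  (source Se1 imposes e)
b3 →I1  (I1 outputs flow p/I1)
b4 →J1  (C1 integral (e out))
b0 →GY1  (common-e at J1 fixed by 4)
b1 →GY1  (GY GY1: same side as bond 0)
b2 →J2  (J2: bond 1 brought flow, rest push out)

2  (C1, I1 all integral)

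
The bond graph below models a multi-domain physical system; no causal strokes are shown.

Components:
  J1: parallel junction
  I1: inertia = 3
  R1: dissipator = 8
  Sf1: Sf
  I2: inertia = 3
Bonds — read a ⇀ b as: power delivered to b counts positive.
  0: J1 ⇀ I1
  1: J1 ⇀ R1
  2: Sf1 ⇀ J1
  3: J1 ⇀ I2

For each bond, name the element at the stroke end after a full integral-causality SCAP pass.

β2 →Sf1  (Sf1 (Sf) sets flow on bond)
β0 →I1  (I1 outputs flow p/I1)
β3 →I2  (I2: I, integral causality)
β1 →J1  (only one effort-in slot at J1)

bond 0 stroke→I1
bond 1 stroke→J1
bond 2 stroke→Sf1
bond 3 stroke→I2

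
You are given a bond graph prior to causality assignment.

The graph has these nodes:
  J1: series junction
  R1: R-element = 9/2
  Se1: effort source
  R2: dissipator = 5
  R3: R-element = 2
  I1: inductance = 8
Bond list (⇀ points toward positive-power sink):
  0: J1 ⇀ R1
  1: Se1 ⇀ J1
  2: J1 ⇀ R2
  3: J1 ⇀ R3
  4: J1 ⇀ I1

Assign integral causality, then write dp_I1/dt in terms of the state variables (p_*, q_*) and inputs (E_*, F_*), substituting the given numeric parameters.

b1 stroke at J1  (source Se1 imposes e)
b4 stroke at I1  (I1 outputs flow p/I1)
b0 stroke at J1  (J1: bond 4 brought flow, rest push out)
b2 stroke at J1  (J1: bond 4 brought flow, rest push out)
b3 stroke at J1  (common-f at J1 fixed by 4)

dp_I1/dt = E_Se1 - 23*p_I1/16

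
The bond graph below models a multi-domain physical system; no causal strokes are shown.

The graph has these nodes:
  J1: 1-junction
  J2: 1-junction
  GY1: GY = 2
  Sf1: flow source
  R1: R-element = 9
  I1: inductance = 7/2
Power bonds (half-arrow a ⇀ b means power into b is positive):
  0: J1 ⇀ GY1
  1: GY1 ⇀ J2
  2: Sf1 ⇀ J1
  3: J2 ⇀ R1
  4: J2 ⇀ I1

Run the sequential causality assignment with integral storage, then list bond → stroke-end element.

β0 stroke at J1
β1 stroke at J2
β2 stroke at Sf1
β3 stroke at J2
β4 stroke at I1

bond 2 stroke at Sf1  (Sf1 (Sf) sets flow on bond)
bond 0 stroke at J1  (common-f at J1 fixed by 2)
bond 1 stroke at J2  (GY1 both-in/both-out from 0)
bond 4 stroke at I1  (I1: I, integral causality)
bond 3 stroke at J2  (common-f at J2 fixed by 4)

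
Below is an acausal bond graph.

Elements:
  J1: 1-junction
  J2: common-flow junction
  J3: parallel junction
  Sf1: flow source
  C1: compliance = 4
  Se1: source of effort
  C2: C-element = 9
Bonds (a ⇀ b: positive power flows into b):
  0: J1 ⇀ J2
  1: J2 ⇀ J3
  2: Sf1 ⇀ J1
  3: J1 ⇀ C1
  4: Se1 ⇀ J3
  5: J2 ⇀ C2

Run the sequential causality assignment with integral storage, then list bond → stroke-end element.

β0 |J1
β1 |J2
β2 |Sf1
β3 |J1
β4 |J3
β5 |J2

β2 stroke at Sf1  (Sf1 fixes flow; stroke at Sf1)
β4 stroke at J3  (source Se1 imposes e)
β0 stroke at J1  (1-jn J1 has f-setter on 2)
β3 stroke at J1  (J1 flow already set via bond 2)
β1 stroke at J2  (1-jn J2 has f-setter on 0)
β5 stroke at J2  (common-f at J2 fixed by 0)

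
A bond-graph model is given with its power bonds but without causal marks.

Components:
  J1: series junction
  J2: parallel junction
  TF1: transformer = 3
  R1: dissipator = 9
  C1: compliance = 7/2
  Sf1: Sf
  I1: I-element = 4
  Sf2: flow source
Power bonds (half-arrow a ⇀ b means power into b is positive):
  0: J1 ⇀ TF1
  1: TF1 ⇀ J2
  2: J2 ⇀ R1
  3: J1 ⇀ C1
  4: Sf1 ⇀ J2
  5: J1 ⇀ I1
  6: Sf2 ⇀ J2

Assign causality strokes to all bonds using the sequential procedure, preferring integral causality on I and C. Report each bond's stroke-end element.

β4 stroke→Sf1  (Sf1: flow source, stroke at near end)
β6 stroke→Sf2  (Sf2 (Sf) sets flow on bond)
β3 stroke→J1  (prefer integral on C1)
β5 stroke→I1  (I1 integral (f out))
β0 stroke→J1  (J1: bond 5 brought flow, rest push out)
β1 stroke→TF1  (through TF1, causality passes straight; one stroke at TF1)
β2 stroke→J2  (J2 needs exactly one e-in)

β0 |J1
β1 |TF1
β2 |J2
β3 |J1
β4 |Sf1
β5 |I1
β6 |Sf2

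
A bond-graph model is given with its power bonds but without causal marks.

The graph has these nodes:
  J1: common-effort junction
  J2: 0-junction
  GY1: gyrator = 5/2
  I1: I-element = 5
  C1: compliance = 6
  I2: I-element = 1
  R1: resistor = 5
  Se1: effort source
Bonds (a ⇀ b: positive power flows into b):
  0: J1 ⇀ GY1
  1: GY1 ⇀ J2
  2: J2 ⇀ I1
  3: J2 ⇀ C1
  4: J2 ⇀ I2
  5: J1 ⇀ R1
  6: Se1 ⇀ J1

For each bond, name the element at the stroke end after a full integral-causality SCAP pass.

bond 6 stroke at J1  (Se1 fixes effort; stroke away)
bond 0 stroke at GY1  (J1: bond 6 brought effort, rest push out)
bond 5 stroke at R1  (common-e at J1 fixed by 6)
bond 1 stroke at GY1  (GY1: gyrator matches bond 0)
bond 2 stroke at I1  (I1 integral (f out))
bond 3 stroke at J2  (prefer integral on C1)
bond 4 stroke at I2  (J2: bond 3 brought effort, rest push out)

β0 →GY1
β1 →GY1
β2 →I1
β3 →J2
β4 →I2
β5 →R1
β6 →J1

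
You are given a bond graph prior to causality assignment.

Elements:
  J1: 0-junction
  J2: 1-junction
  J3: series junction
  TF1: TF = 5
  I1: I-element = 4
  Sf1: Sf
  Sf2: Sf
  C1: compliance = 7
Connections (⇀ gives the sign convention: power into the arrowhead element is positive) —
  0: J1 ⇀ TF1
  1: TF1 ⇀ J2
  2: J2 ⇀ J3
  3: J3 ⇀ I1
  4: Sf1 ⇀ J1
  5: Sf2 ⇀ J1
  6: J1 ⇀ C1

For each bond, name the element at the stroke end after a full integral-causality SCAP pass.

#0 →TF1
#1 →J2
#2 →J3
#3 →I1
#4 →Sf1
#5 →Sf2
#6 →J1

bond 4 |Sf1  (source Sf1 imposes f)
bond 5 |Sf2  (Sf2 fixes flow; stroke at Sf2)
bond 3 |I1  (I1 integral (f out))
bond 2 |J3  (common-f at J3 fixed by 3)
bond 1 |J2  (J2: bond 2 brought flow, rest push out)
bond 0 |TF1  (TF1 one-in-one-out from 1)
bond 6 |J1  (closing 0-jn rule on J1)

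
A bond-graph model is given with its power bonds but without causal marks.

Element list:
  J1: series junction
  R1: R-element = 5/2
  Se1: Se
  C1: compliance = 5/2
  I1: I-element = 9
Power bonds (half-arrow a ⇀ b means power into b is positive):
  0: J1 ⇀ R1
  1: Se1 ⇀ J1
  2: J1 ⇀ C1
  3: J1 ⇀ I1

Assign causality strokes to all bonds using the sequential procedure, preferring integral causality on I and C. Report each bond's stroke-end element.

b0 stroke→J1
b1 stroke→J1
b2 stroke→J1
b3 stroke→I1

b1 →J1  (Se1 (Se) sets effort on bond)
b2 →J1  (C1: C, integral causality)
b3 →I1  (prefer integral on I1)
b0 →J1  (J1 flow already set via bond 3)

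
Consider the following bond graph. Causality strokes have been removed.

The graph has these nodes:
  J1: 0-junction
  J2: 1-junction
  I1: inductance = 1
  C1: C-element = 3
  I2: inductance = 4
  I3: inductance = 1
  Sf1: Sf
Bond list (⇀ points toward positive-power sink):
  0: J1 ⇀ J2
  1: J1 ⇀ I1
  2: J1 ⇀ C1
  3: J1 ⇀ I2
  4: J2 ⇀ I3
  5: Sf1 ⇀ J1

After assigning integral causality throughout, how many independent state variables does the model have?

bond 5 stroke→Sf1  (Sf1 fixes flow; stroke at Sf1)
bond 1 stroke→I1  (I1 integral (f out))
bond 2 stroke→J1  (prefer integral on C1)
bond 0 stroke→J2  (J1 effort already set via bond 2)
bond 3 stroke→I2  (common-e at J1 fixed by 2)
bond 4 stroke→I3  (J2: last free bond brings flow in)

4  (C1, I1, I2, I3 all integral)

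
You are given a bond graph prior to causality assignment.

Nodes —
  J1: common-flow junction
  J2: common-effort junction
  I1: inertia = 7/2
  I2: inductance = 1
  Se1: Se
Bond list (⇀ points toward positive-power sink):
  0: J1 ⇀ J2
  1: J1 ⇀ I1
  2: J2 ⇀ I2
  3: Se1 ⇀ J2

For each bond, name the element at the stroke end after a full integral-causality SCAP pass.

β3 stroke→J2  (Se1: effort source, stroke at far end)
β0 stroke→J1  (J2: bond 3 brought effort, rest push out)
β2 stroke→I2  (J2: bond 3 brought effort, rest push out)
β1 stroke→I1  (only one flow-in slot at J1)

bond 0 stroke at J1
bond 1 stroke at I1
bond 2 stroke at I2
bond 3 stroke at J2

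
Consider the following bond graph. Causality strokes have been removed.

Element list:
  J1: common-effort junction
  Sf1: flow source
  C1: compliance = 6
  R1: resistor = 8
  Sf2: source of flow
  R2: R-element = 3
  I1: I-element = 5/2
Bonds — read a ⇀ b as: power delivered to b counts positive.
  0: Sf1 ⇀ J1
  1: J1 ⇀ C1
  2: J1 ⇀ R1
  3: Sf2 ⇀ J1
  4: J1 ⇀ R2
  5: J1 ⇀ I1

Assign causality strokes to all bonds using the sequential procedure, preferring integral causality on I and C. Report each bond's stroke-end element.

β0 →Sf1
β1 →J1
β2 →R1
β3 →Sf2
β4 →R2
β5 →I1

#0 →Sf1  (Sf1 (Sf) sets flow on bond)
#3 →Sf2  (source Sf2 imposes f)
#1 →J1  (C1 outputs effort q/C1)
#2 →R1  (J1 effort already set via bond 1)
#4 →R2  (J1: bond 1 brought effort, rest push out)
#5 →I1  (J1: bond 1 brought effort, rest push out)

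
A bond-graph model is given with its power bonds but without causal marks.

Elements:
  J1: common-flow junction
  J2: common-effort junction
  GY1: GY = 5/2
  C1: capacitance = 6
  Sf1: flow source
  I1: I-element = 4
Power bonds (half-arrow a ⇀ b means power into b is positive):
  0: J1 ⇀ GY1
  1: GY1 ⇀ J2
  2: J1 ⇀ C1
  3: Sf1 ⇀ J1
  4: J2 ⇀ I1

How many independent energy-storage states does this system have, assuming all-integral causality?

bond 3 stroke at Sf1  (source Sf1 imposes f)
bond 0 stroke at J1  (1-jn J1 has f-setter on 3)
bond 2 stroke at J1  (J1 flow already set via bond 3)
bond 1 stroke at J2  (GY1 both-in/both-out from 0)
bond 4 stroke at I1  (J2: bond 1 brought effort, rest push out)

2  (C1, I1 all integral)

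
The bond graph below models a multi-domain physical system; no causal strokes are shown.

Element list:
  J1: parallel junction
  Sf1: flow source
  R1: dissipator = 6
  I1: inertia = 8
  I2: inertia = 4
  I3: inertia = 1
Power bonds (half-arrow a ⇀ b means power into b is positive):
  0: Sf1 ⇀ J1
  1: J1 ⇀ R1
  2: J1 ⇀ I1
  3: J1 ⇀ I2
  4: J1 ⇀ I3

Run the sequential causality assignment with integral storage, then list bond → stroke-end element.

β0 |Sf1
β1 |J1
β2 |I1
β3 |I2
β4 |I3

#0 stroke→Sf1  (Sf1 fixes flow; stroke at Sf1)
#2 stroke→I1  (I1: I, integral causality)
#3 stroke→I2  (I2: I, integral causality)
#4 stroke→I3  (I3 outputs flow p/I3)
#1 stroke→J1  (only one effort-in slot at J1)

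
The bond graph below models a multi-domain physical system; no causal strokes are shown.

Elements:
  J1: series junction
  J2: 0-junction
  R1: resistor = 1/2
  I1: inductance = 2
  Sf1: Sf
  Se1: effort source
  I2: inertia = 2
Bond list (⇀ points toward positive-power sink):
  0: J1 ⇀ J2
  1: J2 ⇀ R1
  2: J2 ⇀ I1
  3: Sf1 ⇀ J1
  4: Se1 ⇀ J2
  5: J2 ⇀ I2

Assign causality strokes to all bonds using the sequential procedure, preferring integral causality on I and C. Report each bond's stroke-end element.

b0 stroke→J1
b1 stroke→R1
b2 stroke→I1
b3 stroke→Sf1
b4 stroke→J2
b5 stroke→I2

b3 |Sf1  (Sf1 fixes flow; stroke at Sf1)
b4 |J2  (source Se1 imposes e)
b0 |J1  (1-jn J1 has f-setter on 3)
b1 |R1  (J2: bond 4 brought effort, rest push out)
b2 |I1  (0-jn J2 has e-setter on 4)
b5 |I2  (0-jn J2 has e-setter on 4)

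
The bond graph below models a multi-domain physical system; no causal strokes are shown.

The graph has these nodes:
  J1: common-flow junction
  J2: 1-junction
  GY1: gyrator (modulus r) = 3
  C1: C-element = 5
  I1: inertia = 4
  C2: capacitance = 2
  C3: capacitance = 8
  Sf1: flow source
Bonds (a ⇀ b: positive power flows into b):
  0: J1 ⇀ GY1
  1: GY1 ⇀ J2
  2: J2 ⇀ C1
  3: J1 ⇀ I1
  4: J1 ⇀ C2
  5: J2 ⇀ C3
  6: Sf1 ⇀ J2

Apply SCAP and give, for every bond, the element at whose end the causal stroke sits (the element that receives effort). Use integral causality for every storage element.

b6 stroke→Sf1  (Sf1 fixes flow; stroke at Sf1)
b1 stroke→J2  (J2 flow already set via bond 6)
b2 stroke→J2  (J2: bond 6 brought flow, rest push out)
b5 stroke→J2  (common-f at J2 fixed by 6)
b0 stroke→J1  (GY1 both-in/both-out from 1)
b3 stroke→I1  (I1 outputs flow p/I1)
b4 stroke→J1  (J1: bond 3 brought flow, rest push out)

b0 →J1
b1 →J2
b2 →J2
b3 →I1
b4 →J1
b5 →J2
b6 →Sf1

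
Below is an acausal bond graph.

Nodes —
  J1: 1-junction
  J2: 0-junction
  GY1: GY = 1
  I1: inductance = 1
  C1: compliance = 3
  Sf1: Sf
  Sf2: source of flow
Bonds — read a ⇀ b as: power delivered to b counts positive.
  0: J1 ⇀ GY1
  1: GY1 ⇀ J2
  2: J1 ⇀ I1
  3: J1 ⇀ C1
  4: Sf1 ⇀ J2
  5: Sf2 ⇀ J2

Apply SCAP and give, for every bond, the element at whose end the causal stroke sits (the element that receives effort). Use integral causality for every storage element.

b0 |J1
b1 |J2
b2 |I1
b3 |J1
b4 |Sf1
b5 |Sf2

b4 stroke at Sf1  (Sf1: flow source, stroke at near end)
b5 stroke at Sf2  (Sf2 (Sf) sets flow on bond)
b1 stroke at J2  (only one effort-in slot at J2)
b0 stroke at J1  (GY GY1: same side as bond 1)
b2 stroke at I1  (I1: I, integral causality)
b3 stroke at J1  (1-jn J1 has f-setter on 2)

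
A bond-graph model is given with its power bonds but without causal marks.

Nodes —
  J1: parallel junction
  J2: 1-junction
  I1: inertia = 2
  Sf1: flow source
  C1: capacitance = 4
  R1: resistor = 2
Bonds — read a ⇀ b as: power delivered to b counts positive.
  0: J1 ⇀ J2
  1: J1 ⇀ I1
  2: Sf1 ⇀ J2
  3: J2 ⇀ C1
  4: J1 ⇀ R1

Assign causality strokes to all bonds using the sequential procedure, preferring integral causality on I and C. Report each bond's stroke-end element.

#0 →J2
#1 →I1
#2 →Sf1
#3 →J2
#4 →J1

#2 →Sf1  (Sf1 (Sf) sets flow on bond)
#0 →J2  (1-jn J2 has f-setter on 2)
#3 →J2  (common-f at J2 fixed by 2)
#1 →I1  (I1: I, integral causality)
#4 →J1  (J1: last free bond brings effort in)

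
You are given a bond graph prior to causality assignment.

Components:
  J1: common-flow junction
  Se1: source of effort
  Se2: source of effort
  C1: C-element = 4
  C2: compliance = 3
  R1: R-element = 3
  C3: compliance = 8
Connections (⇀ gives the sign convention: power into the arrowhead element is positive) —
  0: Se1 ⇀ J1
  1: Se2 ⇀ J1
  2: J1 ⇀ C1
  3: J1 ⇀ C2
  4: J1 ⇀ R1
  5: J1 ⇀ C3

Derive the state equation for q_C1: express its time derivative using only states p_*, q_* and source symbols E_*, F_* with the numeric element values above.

dq_C1/dt = E_Se1/3 + E_Se2/3 - q_C1/12 - q_C2/9 - q_C3/24

b0 →J1  (source Se1 imposes e)
b1 →J1  (Se2 (Se) sets effort on bond)
b2 →J1  (C1 integral (e out))
b3 →J1  (C2 integral (e out))
b5 →J1  (C3 outputs effort q/C3)
b4 →R1  (J1: last free bond brings flow in)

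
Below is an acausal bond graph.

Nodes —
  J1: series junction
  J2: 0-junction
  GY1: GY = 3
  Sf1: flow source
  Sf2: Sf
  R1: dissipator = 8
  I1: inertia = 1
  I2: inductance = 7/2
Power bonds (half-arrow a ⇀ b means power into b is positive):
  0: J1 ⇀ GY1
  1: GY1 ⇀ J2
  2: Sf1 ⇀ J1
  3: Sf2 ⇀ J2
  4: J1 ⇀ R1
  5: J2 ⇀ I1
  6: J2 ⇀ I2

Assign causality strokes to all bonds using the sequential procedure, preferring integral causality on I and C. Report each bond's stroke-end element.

bond 0 |J1
bond 1 |J2
bond 2 |Sf1
bond 3 |Sf2
bond 4 |J1
bond 5 |I1
bond 6 |I2

b2 →Sf1  (Sf1 fixes flow; stroke at Sf1)
b3 →Sf2  (Sf2: flow source, stroke at near end)
b0 →J1  (1-jn J1 has f-setter on 2)
b4 →J1  (1-jn J1 has f-setter on 2)
b1 →J2  (through GY1, causality inverts; strokes same side of GY1)
b5 →I1  (0-jn J2 has e-setter on 1)
b6 →I2  (common-e at J2 fixed by 1)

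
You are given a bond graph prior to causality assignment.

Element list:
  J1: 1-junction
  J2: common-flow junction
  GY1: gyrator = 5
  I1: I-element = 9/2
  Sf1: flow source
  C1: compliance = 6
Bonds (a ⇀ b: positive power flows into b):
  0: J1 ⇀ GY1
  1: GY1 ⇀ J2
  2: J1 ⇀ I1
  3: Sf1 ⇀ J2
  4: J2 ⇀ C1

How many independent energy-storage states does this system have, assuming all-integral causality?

2  (C1, I1 all integral)

b3 →Sf1  (Sf1 fixes flow; stroke at Sf1)
b1 →J2  (1-jn J2 has f-setter on 3)
b4 →J2  (J2 flow already set via bond 3)
b0 →J1  (GY GY1: same side as bond 1)
b2 →I1  (J1 needs exactly one f-in)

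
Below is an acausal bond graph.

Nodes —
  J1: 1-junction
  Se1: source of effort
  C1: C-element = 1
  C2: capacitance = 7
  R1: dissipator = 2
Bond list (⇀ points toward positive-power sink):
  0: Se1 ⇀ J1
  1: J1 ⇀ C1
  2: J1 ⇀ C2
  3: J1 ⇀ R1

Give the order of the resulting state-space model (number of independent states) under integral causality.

b0 →J1  (source Se1 imposes e)
b1 →J1  (C1 outputs effort q/C1)
b2 →J1  (C2 outputs effort q/C2)
b3 →R1  (closing 1-jn rule on J1)

2  (C1, C2 all integral)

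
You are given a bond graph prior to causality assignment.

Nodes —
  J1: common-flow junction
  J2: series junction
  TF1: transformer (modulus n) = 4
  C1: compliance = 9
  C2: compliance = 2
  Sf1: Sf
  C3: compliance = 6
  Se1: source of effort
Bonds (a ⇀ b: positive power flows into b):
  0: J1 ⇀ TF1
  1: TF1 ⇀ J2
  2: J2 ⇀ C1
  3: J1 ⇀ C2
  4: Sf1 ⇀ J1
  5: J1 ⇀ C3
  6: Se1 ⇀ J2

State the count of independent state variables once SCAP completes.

bond 4 |Sf1  (Sf1 fixes flow; stroke at Sf1)
bond 6 |J2  (Se1: effort source, stroke at far end)
bond 0 |J1  (common-f at J1 fixed by 4)
bond 3 |J1  (J1 flow already set via bond 4)
bond 5 |J1  (J1 flow already set via bond 4)
bond 1 |TF1  (through TF1, causality passes straight; one stroke at TF1)
bond 2 |J2  (J2 flow already set via bond 1)

3  (C1, C2, C3 all integral)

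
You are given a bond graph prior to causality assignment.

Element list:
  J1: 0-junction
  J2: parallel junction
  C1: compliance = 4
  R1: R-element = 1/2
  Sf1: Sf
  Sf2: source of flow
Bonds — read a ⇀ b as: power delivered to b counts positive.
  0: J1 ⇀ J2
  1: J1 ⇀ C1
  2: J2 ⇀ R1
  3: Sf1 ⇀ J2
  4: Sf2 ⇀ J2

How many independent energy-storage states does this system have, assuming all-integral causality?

#3 →Sf1  (Sf1: flow source, stroke at near end)
#4 →Sf2  (Sf2 fixes flow; stroke at Sf2)
#1 →J1  (prefer integral on C1)
#0 →J2  (J1: bond 1 brought effort, rest push out)
#2 →R1  (common-e at J2 fixed by 0)

1  (C1 all integral)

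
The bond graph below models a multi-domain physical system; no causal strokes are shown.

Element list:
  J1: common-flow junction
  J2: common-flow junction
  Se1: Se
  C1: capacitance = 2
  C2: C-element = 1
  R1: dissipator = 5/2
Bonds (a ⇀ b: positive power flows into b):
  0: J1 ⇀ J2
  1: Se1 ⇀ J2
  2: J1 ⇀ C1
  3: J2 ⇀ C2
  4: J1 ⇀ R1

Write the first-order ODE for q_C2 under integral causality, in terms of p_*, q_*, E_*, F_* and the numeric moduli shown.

dq_C2/dt = 2*E_Se1/5 - q_C1/5 - 2*q_C2/5

#1 stroke at J2  (source Se1 imposes e)
#2 stroke at J1  (C1 integral (e out))
#3 stroke at J2  (C2: C, integral causality)
#0 stroke at J1  (J2 needs exactly one f-in)
#4 stroke at R1  (closing 1-jn rule on J1)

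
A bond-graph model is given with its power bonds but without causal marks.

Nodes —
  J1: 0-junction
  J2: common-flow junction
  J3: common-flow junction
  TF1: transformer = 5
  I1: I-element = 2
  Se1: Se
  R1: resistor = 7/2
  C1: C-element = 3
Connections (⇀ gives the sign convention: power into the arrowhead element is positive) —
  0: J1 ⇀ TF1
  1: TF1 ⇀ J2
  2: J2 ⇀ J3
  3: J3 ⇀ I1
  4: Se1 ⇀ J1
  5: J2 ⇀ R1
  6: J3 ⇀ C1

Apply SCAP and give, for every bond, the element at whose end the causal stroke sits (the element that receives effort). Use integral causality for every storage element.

bond 0 →TF1
bond 1 →J2
bond 2 →J3
bond 3 →I1
bond 4 →J1
bond 5 →J2
bond 6 →J3

bond 4 |J1  (Se1 (Se) sets effort on bond)
bond 0 |TF1  (J1 effort already set via bond 4)
bond 1 |J2  (TF1 one-in-one-out from 0)
bond 3 |I1  (I1: I, integral causality)
bond 2 |J3  (common-f at J3 fixed by 3)
bond 6 |J3  (1-jn J3 has f-setter on 3)
bond 5 |J2  (J2 flow already set via bond 2)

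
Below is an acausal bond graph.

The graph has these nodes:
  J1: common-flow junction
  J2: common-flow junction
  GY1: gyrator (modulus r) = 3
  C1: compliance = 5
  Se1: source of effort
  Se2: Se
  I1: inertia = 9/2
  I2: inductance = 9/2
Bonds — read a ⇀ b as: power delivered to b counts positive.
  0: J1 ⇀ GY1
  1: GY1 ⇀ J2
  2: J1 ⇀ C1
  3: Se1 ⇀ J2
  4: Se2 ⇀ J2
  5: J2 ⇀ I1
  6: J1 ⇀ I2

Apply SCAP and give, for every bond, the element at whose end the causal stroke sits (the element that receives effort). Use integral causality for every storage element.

b3 stroke→J2  (source Se1 imposes e)
b4 stroke→J2  (Se2 (Se) sets effort on bond)
b2 stroke→J1  (C1 outputs effort q/C1)
b5 stroke→I1  (I1 integral (f out))
b1 stroke→J2  (J2: bond 5 brought flow, rest push out)
b0 stroke→J1  (GY1 both-in/both-out from 1)
b6 stroke→I2  (only one flow-in slot at J1)

b0 stroke at J1
b1 stroke at J2
b2 stroke at J1
b3 stroke at J2
b4 stroke at J2
b5 stroke at I1
b6 stroke at I2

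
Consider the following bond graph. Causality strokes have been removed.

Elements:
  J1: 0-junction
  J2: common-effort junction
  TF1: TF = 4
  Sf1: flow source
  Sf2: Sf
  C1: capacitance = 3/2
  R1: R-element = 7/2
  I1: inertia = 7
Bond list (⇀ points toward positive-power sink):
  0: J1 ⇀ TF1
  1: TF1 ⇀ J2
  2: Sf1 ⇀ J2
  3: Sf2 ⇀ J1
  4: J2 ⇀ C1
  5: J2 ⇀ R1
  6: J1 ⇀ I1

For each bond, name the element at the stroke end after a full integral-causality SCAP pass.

bond 2 stroke at Sf1  (Sf1 fixes flow; stroke at Sf1)
bond 3 stroke at Sf2  (Sf2 fixes flow; stroke at Sf2)
bond 4 stroke at J2  (C1 integral (e out))
bond 1 stroke at TF1  (J2 effort already set via bond 4)
bond 5 stroke at R1  (J2 effort already set via bond 4)
bond 0 stroke at J1  (TF TF1: opposite of bond 1)
bond 6 stroke at I1  (J1: bond 0 brought effort, rest push out)

#0 stroke at J1
#1 stroke at TF1
#2 stroke at Sf1
#3 stroke at Sf2
#4 stroke at J2
#5 stroke at R1
#6 stroke at I1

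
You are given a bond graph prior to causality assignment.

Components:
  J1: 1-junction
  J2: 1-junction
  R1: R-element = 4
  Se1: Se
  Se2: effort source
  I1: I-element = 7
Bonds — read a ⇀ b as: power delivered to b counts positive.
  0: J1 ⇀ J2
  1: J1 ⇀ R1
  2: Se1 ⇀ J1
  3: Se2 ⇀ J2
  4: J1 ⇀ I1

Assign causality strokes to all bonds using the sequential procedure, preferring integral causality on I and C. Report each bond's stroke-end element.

b0 stroke at J1
b1 stroke at J1
b2 stroke at J1
b3 stroke at J2
b4 stroke at I1

bond 2 |J1  (Se1 fixes effort; stroke away)
bond 3 |J2  (source Se2 imposes e)
bond 0 |J1  (J2: last free bond brings flow in)
bond 4 |I1  (prefer integral on I1)
bond 1 |J1  (1-jn J1 has f-setter on 4)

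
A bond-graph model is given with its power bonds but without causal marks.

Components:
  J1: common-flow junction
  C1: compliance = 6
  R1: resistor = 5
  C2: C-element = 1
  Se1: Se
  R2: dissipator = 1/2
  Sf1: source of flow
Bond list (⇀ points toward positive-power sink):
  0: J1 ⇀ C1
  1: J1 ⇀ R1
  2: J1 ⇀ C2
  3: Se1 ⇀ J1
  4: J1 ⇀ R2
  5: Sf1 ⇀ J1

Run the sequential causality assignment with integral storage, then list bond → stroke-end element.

#3 →J1  (Se1 fixes effort; stroke away)
#5 →Sf1  (Sf1 (Sf) sets flow on bond)
#0 →J1  (J1: bond 5 brought flow, rest push out)
#1 →J1  (1-jn J1 has f-setter on 5)
#2 →J1  (common-f at J1 fixed by 5)
#4 →J1  (J1: bond 5 brought flow, rest push out)

b0 |J1
b1 |J1
b2 |J1
b3 |J1
b4 |J1
b5 |Sf1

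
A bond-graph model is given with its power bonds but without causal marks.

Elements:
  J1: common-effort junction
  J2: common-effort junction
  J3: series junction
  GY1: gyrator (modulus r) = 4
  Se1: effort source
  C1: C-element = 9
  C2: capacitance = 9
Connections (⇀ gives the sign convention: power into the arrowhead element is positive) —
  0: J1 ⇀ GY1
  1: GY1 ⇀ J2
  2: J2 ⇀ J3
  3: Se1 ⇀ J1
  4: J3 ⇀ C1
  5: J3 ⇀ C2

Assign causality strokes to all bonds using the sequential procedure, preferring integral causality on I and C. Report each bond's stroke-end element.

β3 |J1  (Se1: effort source, stroke at far end)
β0 |GY1  (0-jn J1 has e-setter on 3)
β1 |GY1  (GY1: gyrator matches bond 0)
β2 |J2  (J2 needs exactly one e-in)
β4 |J3  (J3: bond 2 brought flow, rest push out)
β5 |J3  (J3 flow already set via bond 2)

b0 →GY1
b1 →GY1
b2 →J2
b3 →J1
b4 →J3
b5 →J3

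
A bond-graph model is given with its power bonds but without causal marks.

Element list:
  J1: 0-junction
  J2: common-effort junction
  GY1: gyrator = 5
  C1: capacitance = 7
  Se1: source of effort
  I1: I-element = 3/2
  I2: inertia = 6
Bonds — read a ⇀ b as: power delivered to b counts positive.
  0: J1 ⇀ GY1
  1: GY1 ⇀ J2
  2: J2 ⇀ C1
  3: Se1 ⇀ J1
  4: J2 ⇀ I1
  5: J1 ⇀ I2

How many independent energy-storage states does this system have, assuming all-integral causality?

#3 stroke→J1  (Se1 fixes effort; stroke away)
#0 stroke→GY1  (J1 effort already set via bond 3)
#5 stroke→I2  (J1: bond 3 brought effort, rest push out)
#1 stroke→GY1  (GY GY1: same side as bond 0)
#2 stroke→J2  (C1 outputs effort q/C1)
#4 stroke→I1  (common-e at J2 fixed by 2)

3  (C1, I1, I2 all integral)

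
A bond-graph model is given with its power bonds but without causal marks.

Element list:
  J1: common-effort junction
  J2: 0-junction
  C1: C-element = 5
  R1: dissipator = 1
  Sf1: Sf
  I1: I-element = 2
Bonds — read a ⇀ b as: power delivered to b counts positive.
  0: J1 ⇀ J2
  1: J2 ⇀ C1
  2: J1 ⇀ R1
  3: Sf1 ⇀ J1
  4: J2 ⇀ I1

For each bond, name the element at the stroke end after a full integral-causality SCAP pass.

bond 0 stroke→J1
bond 1 stroke→J2
bond 2 stroke→R1
bond 3 stroke→Sf1
bond 4 stroke→I1

bond 3 stroke→Sf1  (Sf1 (Sf) sets flow on bond)
bond 1 stroke→J2  (C1: C, integral causality)
bond 0 stroke→J1  (0-jn J2 has e-setter on 1)
bond 4 stroke→I1  (common-e at J2 fixed by 1)
bond 2 stroke→R1  (common-e at J1 fixed by 0)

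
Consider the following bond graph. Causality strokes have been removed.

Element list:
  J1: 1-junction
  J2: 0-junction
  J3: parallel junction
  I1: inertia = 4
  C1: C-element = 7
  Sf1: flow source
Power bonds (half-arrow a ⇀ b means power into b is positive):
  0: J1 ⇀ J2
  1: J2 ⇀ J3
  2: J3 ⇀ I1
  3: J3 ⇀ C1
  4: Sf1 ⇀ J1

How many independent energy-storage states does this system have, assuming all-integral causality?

2  (C1, I1 all integral)

b4 |Sf1  (Sf1 (Sf) sets flow on bond)
b0 |J1  (common-f at J1 fixed by 4)
b1 |J2  (J2: last free bond brings effort in)
b2 |I1  (prefer integral on I1)
b3 |J3  (J3: last free bond brings effort in)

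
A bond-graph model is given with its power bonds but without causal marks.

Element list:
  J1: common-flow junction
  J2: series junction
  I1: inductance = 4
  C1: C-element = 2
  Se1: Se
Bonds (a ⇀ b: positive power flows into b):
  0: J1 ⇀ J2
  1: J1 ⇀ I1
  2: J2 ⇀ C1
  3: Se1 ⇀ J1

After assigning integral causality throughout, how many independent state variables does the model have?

2  (C1, I1 all integral)

bond 3 stroke at J1  (Se1 fixes effort; stroke away)
bond 1 stroke at I1  (I1 integral (f out))
bond 0 stroke at J1  (common-f at J1 fixed by 1)
bond 2 stroke at J2  (J2: bond 0 brought flow, rest push out)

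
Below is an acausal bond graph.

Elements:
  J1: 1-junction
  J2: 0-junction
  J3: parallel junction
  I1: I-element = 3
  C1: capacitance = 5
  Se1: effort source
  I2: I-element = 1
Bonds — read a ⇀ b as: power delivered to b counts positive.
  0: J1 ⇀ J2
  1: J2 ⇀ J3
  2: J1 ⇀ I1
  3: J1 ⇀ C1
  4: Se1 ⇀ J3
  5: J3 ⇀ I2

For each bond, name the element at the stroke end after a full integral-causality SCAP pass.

b4 stroke→J3  (Se1 (Se) sets effort on bond)
b1 stroke→J2  (J3 effort already set via bond 4)
b5 stroke→I2  (J3: bond 4 brought effort, rest push out)
b0 stroke→J1  (0-jn J2 has e-setter on 1)
b2 stroke→I1  (prefer integral on I1)
b3 stroke→J1  (J1: bond 2 brought flow, rest push out)

b0 →J1
b1 →J2
b2 →I1
b3 →J1
b4 →J3
b5 →I2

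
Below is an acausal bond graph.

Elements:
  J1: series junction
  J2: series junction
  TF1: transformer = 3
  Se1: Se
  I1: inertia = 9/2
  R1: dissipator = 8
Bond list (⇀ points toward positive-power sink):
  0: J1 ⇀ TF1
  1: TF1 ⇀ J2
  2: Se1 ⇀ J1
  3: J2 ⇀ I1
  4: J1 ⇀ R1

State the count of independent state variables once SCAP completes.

1  (I1 all integral)

b2 |J1  (Se1 (Se) sets effort on bond)
b3 |I1  (I1: I, integral causality)
b1 |J2  (1-jn J2 has f-setter on 3)
b0 |TF1  (TF1 one-in-one-out from 1)
b4 |J1  (J1 flow already set via bond 0)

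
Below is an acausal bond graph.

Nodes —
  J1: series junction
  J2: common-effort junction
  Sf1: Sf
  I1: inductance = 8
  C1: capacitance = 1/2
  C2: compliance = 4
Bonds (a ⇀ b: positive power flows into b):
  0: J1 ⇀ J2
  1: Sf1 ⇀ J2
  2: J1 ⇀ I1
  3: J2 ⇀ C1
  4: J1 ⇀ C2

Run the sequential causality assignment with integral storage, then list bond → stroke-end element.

b0 stroke→J1
b1 stroke→Sf1
b2 stroke→I1
b3 stroke→J2
b4 stroke→J1

bond 1 →Sf1  (Sf1 fixes flow; stroke at Sf1)
bond 2 →I1  (prefer integral on I1)
bond 0 →J1  (common-f at J1 fixed by 2)
bond 4 →J1  (J1 flow already set via bond 2)
bond 3 →J2  (closing 0-jn rule on J2)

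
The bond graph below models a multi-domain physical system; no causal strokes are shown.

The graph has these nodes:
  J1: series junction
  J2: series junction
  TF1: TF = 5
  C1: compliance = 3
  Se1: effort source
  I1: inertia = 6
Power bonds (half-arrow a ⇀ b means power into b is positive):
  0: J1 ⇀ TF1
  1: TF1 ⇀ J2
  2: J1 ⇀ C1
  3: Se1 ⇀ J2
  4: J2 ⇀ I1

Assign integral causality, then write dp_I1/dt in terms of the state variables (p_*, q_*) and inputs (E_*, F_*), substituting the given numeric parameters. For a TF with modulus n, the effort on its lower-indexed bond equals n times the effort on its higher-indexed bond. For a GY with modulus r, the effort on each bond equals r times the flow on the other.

dp_I1/dt = E_Se1 - q_C1/15

bond 3 |J2  (source Se1 imposes e)
bond 2 |J1  (C1 integral (e out))
bond 0 |TF1  (only one flow-in slot at J1)
bond 1 |J2  (TF TF1: opposite of bond 0)
bond 4 |I1  (J2 needs exactly one f-in)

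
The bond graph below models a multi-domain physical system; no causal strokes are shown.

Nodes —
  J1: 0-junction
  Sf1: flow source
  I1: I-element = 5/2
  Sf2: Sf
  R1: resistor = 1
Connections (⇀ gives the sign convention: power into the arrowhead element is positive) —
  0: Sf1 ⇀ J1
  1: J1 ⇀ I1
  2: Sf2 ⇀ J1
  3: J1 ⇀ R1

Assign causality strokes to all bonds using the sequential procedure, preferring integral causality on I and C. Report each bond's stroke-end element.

b0 →Sf1
b1 →I1
b2 →Sf2
b3 →J1

bond 0 stroke at Sf1  (Sf1 fixes flow; stroke at Sf1)
bond 2 stroke at Sf2  (source Sf2 imposes f)
bond 1 stroke at I1  (I1: I, integral causality)
bond 3 stroke at J1  (J1 needs exactly one e-in)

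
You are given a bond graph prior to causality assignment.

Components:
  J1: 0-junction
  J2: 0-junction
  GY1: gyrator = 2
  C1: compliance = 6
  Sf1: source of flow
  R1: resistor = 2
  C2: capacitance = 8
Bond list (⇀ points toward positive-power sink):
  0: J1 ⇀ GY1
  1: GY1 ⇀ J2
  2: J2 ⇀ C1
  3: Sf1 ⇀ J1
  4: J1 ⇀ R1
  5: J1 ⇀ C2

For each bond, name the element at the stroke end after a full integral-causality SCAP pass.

β3 →Sf1  (source Sf1 imposes f)
β2 →J2  (C1 integral (e out))
β1 →GY1  (J2: bond 2 brought effort, rest push out)
β0 →GY1  (GY GY1: same side as bond 1)
β5 →J1  (C2 integral (e out))
β4 →R1  (common-e at J1 fixed by 5)

β0 |GY1
β1 |GY1
β2 |J2
β3 |Sf1
β4 |R1
β5 |J1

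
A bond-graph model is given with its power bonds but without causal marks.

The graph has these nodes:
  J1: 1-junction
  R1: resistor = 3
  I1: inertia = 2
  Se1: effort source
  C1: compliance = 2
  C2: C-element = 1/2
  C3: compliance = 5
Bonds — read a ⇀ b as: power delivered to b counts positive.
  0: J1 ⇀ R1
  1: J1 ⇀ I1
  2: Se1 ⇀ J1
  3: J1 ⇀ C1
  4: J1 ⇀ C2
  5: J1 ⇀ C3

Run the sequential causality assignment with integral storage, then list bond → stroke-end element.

b2 stroke→J1  (source Se1 imposes e)
b1 stroke→I1  (I1 outputs flow p/I1)
b0 stroke→J1  (1-jn J1 has f-setter on 1)
b3 stroke→J1  (common-f at J1 fixed by 1)
b4 stroke→J1  (1-jn J1 has f-setter on 1)
b5 stroke→J1  (1-jn J1 has f-setter on 1)

#0 |J1
#1 |I1
#2 |J1
#3 |J1
#4 |J1
#5 |J1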